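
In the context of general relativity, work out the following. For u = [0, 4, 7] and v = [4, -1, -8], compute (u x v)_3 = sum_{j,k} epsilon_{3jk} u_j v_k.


(u x v)_3 = sum_{j,k} epsilon_{3jk} u_j v_k. Only permutations of (1,2,3) contribute; the two non-zero terms are:
eps_{312} u_1 v_2 = 1 * 0 * -1 = 0
eps_{321} u_2 v_1 = -1 * 4 * 4 = -16
(u x v)_3 = -16

-16


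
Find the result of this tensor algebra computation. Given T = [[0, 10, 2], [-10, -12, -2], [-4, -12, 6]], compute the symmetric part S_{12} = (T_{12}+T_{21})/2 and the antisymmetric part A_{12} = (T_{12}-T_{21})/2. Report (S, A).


T_{12} = 10
T_{21} = -10
S_{12} = (10 + -10)/2 = 0/2 = 0
A_{12} = (10 - -10)/2 = 20/2 = 10
Check: S + A = 0 + 10 = 10 = T_{12}.

(0, 10)


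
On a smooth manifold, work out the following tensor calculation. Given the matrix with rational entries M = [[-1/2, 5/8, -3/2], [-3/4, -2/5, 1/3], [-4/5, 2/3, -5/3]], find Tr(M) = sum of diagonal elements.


The trace is the sum of diagonal entries.
Diagonal: M[1,1] = -1/2, M[2,2] = -2/5, M[3,3] = -5/3
Tr(M) = -1/2 + -2/5 + -5/3
Computing step by step:
After adding M[1,1]: -1/2
After adding M[2,2]: -9/10
After adding M[3,3]: -77/30
Tr(M) = -77/30

-77/30


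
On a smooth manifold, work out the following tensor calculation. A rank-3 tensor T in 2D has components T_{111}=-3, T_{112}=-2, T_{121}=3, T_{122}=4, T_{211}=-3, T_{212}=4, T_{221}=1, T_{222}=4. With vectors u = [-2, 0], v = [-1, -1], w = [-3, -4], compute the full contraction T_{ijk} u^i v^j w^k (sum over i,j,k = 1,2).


S = sum over i,j,k of T_{ijk} u_i v_j w_k. Expanding all 8 terms:
T_{111}*u_1*v_1*w_1 = -3*-2*-1*-3 = 18  (running total: 18)
T_{112}*u_1*v_1*w_2 = -2*-2*-1*-4 = 16  (running total: 34)
T_{121}*u_1*v_2*w_1 = 3*-2*-1*-3 = -18  (running total: 16)
T_{122}*u_1*v_2*w_2 = 4*-2*-1*-4 = -32  (running total: -16)
T_{211}*u_2*v_1*w_1 = -3*0*-1*-3 = 0  (running total: -16)
T_{212}*u_2*v_1*w_2 = 4*0*-1*-4 = 0  (running total: -16)
T_{221}*u_2*v_2*w_1 = 1*0*-1*-3 = 0  (running total: -16)
T_{222}*u_2*v_2*w_2 = 4*0*-1*-4 = 0  (running total: -16)
S = -16

-16


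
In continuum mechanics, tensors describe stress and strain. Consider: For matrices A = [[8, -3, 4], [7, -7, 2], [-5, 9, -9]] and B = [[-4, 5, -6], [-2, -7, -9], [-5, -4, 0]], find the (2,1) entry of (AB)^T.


(AB)^T_{ij} = (AB)_{ji} = sum_k A_{jk} B_{ki}.
For i=2, j=1 we need (AB)_{12}:
A_{11} * B_{12} = 8 * 5 = 40
A_{12} * B_{22} = -3 * -7 = 21
A_{13} * B_{32} = 4 * -4 = -16
Sum = 40 + 21 + -16 = 45

45


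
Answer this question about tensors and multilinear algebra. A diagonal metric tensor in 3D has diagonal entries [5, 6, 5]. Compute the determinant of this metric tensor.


For a diagonal metric, the determinant is the product of diagonal entries.
Diagonal entries: 5, 6, 5
det(g) = 5 * 6 * 5 = 150

150


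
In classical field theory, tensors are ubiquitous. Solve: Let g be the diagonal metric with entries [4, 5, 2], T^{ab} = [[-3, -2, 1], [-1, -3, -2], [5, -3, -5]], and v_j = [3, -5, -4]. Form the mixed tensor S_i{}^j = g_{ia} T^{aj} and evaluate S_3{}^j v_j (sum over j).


Step 1: lower the first index. For a diagonal metric, g_{ia} T^{aj} = g_{ii} T^{ij} (no sum on i).
g_{33} = 2
S_3{}^1 = 2 * T^{31} = 2 * 5 = 10
S_3{}^2 = 2 * T^{32} = 2 * -3 = -6
S_3{}^3 = 2 * T^{33} = 2 * -5 = -10
Step 2: contract S_3{}^j with v_j.
S_3{}^1 * v_1 = 10 * 3 = 30
S_3{}^2 * v_2 = -6 * -5 = 30
S_3{}^3 * v_3 = -10 * -4 = 40
Result = 30 + 30 + 40 = 100

100


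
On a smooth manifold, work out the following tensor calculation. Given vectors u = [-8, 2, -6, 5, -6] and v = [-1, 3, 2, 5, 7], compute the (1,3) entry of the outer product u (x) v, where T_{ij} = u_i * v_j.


The outer product entry T_{ij} = u_i * v_j.
We need i=1, j=3.
u_1 = -8, v_3 = 2
T_{1,3} = -8 * 2 = -16

-16


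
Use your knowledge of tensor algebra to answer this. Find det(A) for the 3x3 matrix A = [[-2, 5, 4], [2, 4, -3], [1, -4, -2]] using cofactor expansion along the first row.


Expanding along the first row, det(A) = a11*M_11 - a12*M_12 + a13*M_13, where M_1j is the (1,j) minor.
Minor M_11 = 4*-2 - -3*-4 = -20
Minor M_12 = 2*-2 - -3*1 = -1
Minor M_13 = 2*-4 - 4*1 = -12
det = -2*(-20) - 5*(-1) + 4*(-12)
    = 40 - -5 + -48
    = -3

-3


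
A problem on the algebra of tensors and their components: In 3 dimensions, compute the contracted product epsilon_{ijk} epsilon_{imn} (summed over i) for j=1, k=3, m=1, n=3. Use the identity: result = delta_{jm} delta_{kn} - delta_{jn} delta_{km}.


Using the identity: epsilon_{ijk} epsilon_{imn} = delta_{jm} delta_{kn} - delta_{jn} delta_{km}.
delta_{11} = 1
delta_{33} = 1
delta_{13} = 0
delta_{31} = 0
Result = 1 * 1 - 0 * 0 = 1 - 0 = 1

1


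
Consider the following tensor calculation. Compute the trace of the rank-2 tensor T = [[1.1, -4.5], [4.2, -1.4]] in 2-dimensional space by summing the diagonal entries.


The contraction (trace) of a rank-2 tensor is the sum of its diagonal elements.
Diagonal entries: A[1,1] = 1.1, A[2,2] = -1.4
Tr(A) = 1.1 + -1.4 = -0.3

-0.3


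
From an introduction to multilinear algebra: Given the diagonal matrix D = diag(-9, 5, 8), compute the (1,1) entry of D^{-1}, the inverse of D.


For a diagonal matrix, the inverse has entries (D^{-1})_{ii} = 1/d_{ii}.
The diagonal entries are: d_{11} = -9, d_{22} = 5, d_{33} = 8
We need (D^{-1})_{11} = 1/d_{11} = 1/-9 = -1/9

-1/9


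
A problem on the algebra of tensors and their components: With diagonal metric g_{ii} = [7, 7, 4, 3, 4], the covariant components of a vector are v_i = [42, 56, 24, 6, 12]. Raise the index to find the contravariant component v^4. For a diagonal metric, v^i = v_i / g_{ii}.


To raise an index with a diagonal metric: v^i = v_i / g_{ii}.
For index 4: v_4 = 6, g_{44} = 3
v^4 = 6 / 3 = 2

2


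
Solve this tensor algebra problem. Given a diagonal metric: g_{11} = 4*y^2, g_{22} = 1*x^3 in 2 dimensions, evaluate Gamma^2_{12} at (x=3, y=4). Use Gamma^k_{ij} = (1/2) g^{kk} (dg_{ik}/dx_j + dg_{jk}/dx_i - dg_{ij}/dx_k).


For a diagonal metric, Gamma^k_{ij} = (1/2) g^{kk} (dg_{ik}/dx_j + dg_{jk}/dx_i - dg_{ij}/dx_k).
The metric is diagonal, so g_{ab} = 0 for a != b.
At the given point: g_{11} = 64, g_{22} = 27
g^{22} = 1/27
dg_{12}/dx_2 = 0 (off-diagonal)
dg_{22}/dx_1 = dg_{22}/dx_1 = 27
dg_{12}/dx_2 = 0 (off-diagonal)
Numerator = 0 + 27 - 0 = 27
Gamma^2_{12} = 27 / (2 * 27) = 1/2

1/2


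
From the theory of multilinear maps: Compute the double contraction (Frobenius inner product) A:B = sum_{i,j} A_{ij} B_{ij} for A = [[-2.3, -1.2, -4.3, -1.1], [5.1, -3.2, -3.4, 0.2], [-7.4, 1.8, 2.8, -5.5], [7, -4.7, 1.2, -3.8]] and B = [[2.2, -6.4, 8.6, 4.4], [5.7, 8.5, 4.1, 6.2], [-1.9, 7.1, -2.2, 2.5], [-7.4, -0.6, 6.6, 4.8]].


A:B = sum over all i,j of A_{ij} * B_{ij}.
Row 1: -2.3*2.2=-5.06, -1.2*-6.4=7.68, -4.3*8.6=-36.98, -1.1*4.4=-4.84 => row sum = -39.2
Row 2: 5.1*5.7=29.07, -3.2*8.5=-27.2, -3.4*4.1=-13.94, 0.2*6.2=1.24 => row sum = -10.83
Row 3: -7.4*-1.9=14.06, 1.8*7.1=12.78, 2.8*-2.2=-6.16, -5.5*2.5=-13.75 => row sum = 6.93
Row 4: 7*-7.4=-51.8, -4.7*-0.6=2.82, 1.2*6.6=7.92, -3.8*4.8=-18.24 => row sum = -59.3
Total = -39.2 + -10.83 + 6.93 + -59.3 = -102.4

-102.4


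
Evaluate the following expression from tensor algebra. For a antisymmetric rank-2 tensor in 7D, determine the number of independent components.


A antisymmetric rank-2 tensor in d dimensions has d(d-1)/2 independent components.
d = 7
d(d-1)/2 = 7 * 6 / 2 = 42 / 2 = 21

21


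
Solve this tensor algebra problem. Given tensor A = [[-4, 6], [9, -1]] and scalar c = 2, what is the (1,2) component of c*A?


Scalar multiplication: (cA)_{ij} = c * A_{ij}.
c = 2
A_{12} = 6
(cA)_{12} = 2 * 6 = 12

12


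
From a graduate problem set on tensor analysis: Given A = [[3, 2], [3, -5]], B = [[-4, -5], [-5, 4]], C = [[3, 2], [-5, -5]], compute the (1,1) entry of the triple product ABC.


(ABC)_{11} = sum_m (AB)_{1m} C_{m1}. First compute row 1 of AB.
(AB)_{11} = 3*-4 + 2*-5 = -22
(AB)_{12} = 3*-5 + 2*4 = -7
Now contract with column 1 of C:
(AB)_{11} * C_{11} = -22 * 3 = -66
(AB)_{12} * C_{21} = -7 * -5 = 35
(ABC)_{11} = -66 + 35 = -31

-31


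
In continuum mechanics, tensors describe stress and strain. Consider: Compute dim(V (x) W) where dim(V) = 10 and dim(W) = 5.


The dimension of a tensor product is the product of dimensions.
dim(V) = 10, dim(W) = 5
dim(V (x) W) = 10 * 5 = 50

50


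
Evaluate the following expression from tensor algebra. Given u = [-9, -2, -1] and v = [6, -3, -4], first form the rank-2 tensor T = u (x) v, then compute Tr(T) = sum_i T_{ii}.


The outer product gives T_{ij} = u_i v_j.
The trace (contraction) is Tr(T) = sum_i T_{ii} = sum_i u_i v_i.
Diagonal entries:
T_{11} = u_1 * v_1 = -9 * 6 = -54
T_{22} = u_2 * v_2 = -2 * -3 = 6
T_{33} = u_3 * v_3 = -1 * -4 = 4
Tr(T) = -54 + 6 + 4 = -44

-44


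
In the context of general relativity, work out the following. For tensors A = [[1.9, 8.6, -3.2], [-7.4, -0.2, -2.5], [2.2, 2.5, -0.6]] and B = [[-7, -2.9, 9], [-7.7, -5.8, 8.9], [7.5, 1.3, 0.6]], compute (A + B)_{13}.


Tensor addition is component-wise: (A + B)_{ij} = A_{ij} + B_{ij}.
A_{13} = -3.2
B_{13} = 9
(A + B)_{13} = -3.2 + 9 = 5.8

5.8


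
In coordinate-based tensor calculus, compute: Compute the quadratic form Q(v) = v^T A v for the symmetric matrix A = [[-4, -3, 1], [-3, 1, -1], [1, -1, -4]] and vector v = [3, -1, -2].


First compute Av:
(Av)_1 = -4*3 + -3*-1 + 1*-2 = -11
(Av)_2 = -3*3 + 1*-1 + -1*-2 = -8
(Av)_3 = 1*3 + -1*-1 + -4*-2 = 12
Av = [-11, -8, 12]
Then v^T (Av) = 3*-11 + -1*-8 + -2*12
= -33 + 8 + -24 = -49

-49


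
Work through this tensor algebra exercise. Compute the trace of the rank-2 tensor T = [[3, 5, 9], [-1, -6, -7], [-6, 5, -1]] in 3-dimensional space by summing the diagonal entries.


The contraction (trace) of a rank-2 tensor is the sum of its diagonal elements.
Diagonal entries: A[1,1] = 3, A[2,2] = -6, A[3,3] = -1
Tr(A) = 3 + -6 + -1 = -4

-4


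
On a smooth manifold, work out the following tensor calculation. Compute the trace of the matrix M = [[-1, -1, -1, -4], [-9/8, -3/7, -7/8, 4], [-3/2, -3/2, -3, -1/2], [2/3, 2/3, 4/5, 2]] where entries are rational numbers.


The trace is the sum of diagonal entries.
Diagonal: M[1,1] = -1, M[2,2] = -3/7, M[3,3] = -3, M[4,4] = 2
Tr(M) = -1 + -3/7 + -3 + 2
Computing step by step:
After adding M[1,1]: -1
After adding M[2,2]: -10/7
After adding M[3,3]: -31/7
After adding M[4,4]: -17/7
Tr(M) = -17/7

-17/7


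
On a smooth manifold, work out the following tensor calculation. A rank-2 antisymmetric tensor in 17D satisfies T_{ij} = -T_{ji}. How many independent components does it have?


An antisymmetric rank-2 tensor satisfies A_{ij} = -A_{ji}, so diagonal entries are zero.
The independent components are the upper-triangular entries: C(n, 2) = n(n-1)/2.
n = 17
C(17, 2) = 17 * 16 / 2 = 272 / 2 = 136

136


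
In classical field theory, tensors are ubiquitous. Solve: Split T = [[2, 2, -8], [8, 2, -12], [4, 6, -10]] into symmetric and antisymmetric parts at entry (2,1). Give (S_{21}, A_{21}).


T_{21} = 8
T_{12} = 2
S_{21} = (8 + 2)/2 = 10/2 = 5
A_{21} = (8 - 2)/2 = 6/2 = 3
Check: S + A = 5 + 3 = 8 = T_{21}.

(5, 3)


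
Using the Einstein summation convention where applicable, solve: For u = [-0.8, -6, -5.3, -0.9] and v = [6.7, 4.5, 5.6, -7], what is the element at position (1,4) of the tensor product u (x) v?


The outer product entry T_{ij} = u_i * v_j.
We need i=1, j=4.
u_1 = -0.8, v_4 = -7
T_{1,4} = -0.8 * -7 = 5.6

5.6


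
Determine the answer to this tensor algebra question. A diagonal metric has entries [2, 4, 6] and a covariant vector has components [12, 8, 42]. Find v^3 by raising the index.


To raise an index with a diagonal metric: v^i = v_i / g_{ii}.
For index 3: v_3 = 42, g_{33} = 6
v^3 = 42 / 6 = 7

7


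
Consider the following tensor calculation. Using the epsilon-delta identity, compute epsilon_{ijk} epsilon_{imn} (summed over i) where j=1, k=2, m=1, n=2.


Using the identity: epsilon_{ijk} epsilon_{imn} = delta_{jm} delta_{kn} - delta_{jn} delta_{km}.
delta_{11} = 1
delta_{22} = 1
delta_{12} = 0
delta_{21} = 0
Result = 1 * 1 - 0 * 0 = 1 - 0 = 1

1


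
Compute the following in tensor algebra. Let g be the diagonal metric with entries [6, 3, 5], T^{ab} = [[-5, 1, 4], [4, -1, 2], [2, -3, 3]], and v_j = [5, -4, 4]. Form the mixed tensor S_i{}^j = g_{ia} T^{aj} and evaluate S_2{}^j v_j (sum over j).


Step 1: lower the first index. For a diagonal metric, g_{ia} T^{aj} = g_{ii} T^{ij} (no sum on i).
g_{22} = 3
S_2{}^1 = 3 * T^{21} = 3 * 4 = 12
S_2{}^2 = 3 * T^{22} = 3 * -1 = -3
S_2{}^3 = 3 * T^{23} = 3 * 2 = 6
Step 2: contract S_2{}^j with v_j.
S_2{}^1 * v_1 = 12 * 5 = 60
S_2{}^2 * v_2 = -3 * -4 = 12
S_2{}^3 * v_3 = 6 * 4 = 24
Result = 60 + 12 + 24 = 96

96


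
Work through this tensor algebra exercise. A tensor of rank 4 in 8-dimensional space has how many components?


The number of components of a rank-r tensor in d dimensions is d^r.
Here d = 8 and r = 4.
8^4 = 4096

4096


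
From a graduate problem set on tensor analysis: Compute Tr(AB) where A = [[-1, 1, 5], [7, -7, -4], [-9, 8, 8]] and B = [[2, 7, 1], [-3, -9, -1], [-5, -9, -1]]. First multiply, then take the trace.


Tr(AB) = sum_i (AB)_{ii} where (AB)_{ii} = sum_k A_{ik} B_{ki}.
(AB)_{11} = -1*2 + 1*-3 + 5*-5 = -30
(AB)_{22} = 7*7 + -7*-9 + -4*-9 = 148
(AB)_{33} = -9*1 + 8*-1 + 8*-1 = -25
Tr(AB) = -30 + 148 + -25 = 93

93


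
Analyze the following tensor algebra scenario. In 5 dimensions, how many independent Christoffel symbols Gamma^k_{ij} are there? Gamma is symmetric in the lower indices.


Christoffel symbols Gamma^k_{ij} are symmetric in i,j, so there are d * d(d+1)/2 independent symbols.
d = 5
d(d+1)/2 = 5 * 6 / 2 = 15
Total = 5 * 15 = 75

75


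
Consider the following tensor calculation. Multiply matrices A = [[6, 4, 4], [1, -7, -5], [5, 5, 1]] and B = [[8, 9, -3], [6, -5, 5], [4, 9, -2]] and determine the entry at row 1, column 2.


(AB)_{ij} = sum_k A_{ik} B_{kj}.
For i=1, j=2:
A_{11} * B_{12} = 6 * 9 = 54
A_{12} * B_{22} = 4 * -5 = -20
A_{13} * B_{32} = 4 * 9 = 36
Sum = 54 + -20 + 36 = 70

70


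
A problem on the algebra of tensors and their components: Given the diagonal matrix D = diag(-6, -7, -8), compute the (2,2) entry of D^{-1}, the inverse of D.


For a diagonal matrix, the inverse has entries (D^{-1})_{ii} = 1/d_{ii}.
The diagonal entries are: d_{11} = -6, d_{22} = -7, d_{33} = -8
We need (D^{-1})_{22} = 1/d_{22} = 1/-7 = -1/7

-1/7


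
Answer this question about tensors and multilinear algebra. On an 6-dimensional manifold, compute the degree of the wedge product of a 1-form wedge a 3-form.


The degree of a wedge product is the sum of the degrees of the individual forms.
Degrees: 1, 3
Total degree = 1 + 3 = 4

4


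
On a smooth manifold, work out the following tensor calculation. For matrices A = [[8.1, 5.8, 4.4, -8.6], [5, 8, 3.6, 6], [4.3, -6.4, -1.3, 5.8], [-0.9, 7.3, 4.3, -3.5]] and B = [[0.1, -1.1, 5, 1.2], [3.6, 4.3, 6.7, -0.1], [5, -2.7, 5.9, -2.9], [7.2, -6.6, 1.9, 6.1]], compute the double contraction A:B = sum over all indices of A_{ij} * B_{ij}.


A:B = sum over all i,j of A_{ij} * B_{ij}.
Row 1: 8.1*0.1=0.81, 5.8*-1.1=-6.38, 4.4*5=22, -8.6*1.2=-10.32 => row sum = 6.11
Row 2: 5*3.6=18, 8*4.3=34.4, 3.6*6.7=24.12, 6*-0.1=-0.6 => row sum = 75.92
Row 3: 4.3*5=21.5, -6.4*-2.7=17.28, -1.3*5.9=-7.67, 5.8*-2.9=-16.82 => row sum = 14.29
Row 4: -0.9*7.2=-6.48, 7.3*-6.6=-48.18, 4.3*1.9=8.17, -3.5*6.1=-21.35 => row sum = -67.84
Total = 6.11 + 75.92 + 14.29 + -67.84 = 28.48

28.48


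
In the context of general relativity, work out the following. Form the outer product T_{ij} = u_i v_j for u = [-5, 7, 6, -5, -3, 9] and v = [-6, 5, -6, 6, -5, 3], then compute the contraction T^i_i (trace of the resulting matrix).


The outer product gives T_{ij} = u_i v_j.
The trace (contraction) is Tr(T) = sum_i T_{ii} = sum_i u_i v_i.
Diagonal entries:
T_{11} = u_1 * v_1 = -5 * -6 = 30
T_{22} = u_2 * v_2 = 7 * 5 = 35
T_{33} = u_3 * v_3 = 6 * -6 = -36
T_{44} = u_4 * v_4 = -5 * 6 = -30
T_{55} = u_5 * v_5 = -3 * -5 = 15
T_{66} = u_6 * v_6 = 9 * 3 = 27
Tr(T) = 30 + 35 + -36 + -30 + 15 + 27 = 41

41


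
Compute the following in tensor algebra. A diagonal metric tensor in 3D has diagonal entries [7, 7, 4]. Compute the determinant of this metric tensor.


For a diagonal metric, the determinant is the product of diagonal entries.
Diagonal entries: 7, 7, 4
det(g) = 7 * 7 * 4 = 196

196


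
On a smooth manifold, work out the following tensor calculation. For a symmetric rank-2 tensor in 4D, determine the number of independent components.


A symmetric rank-2 tensor in d dimensions has d(d+1)/2 independent components.
d = 4
d(d+1)/2 = 4 * 5 / 2 = 20 / 2 = 10

10


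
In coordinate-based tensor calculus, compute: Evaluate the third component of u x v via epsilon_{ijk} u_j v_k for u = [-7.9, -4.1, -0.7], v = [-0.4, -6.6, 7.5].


(u x v)_3 = sum_{j,k} epsilon_{3jk} u_j v_k. Only permutations of (1,2,3) contribute; the two non-zero terms are:
eps_{312} u_1 v_2 = 1 * -7.9 * -6.6 = 52.14
eps_{321} u_2 v_1 = -1 * -4.1 * -0.4 = -1.64
(u x v)_3 = 50.5

50.5


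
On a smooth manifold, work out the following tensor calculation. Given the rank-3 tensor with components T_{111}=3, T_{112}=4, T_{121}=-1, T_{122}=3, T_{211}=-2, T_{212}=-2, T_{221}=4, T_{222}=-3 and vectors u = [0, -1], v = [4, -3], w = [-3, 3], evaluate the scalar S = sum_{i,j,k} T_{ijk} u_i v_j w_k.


S = sum over i,j,k of T_{ijk} u_i v_j w_k. Expanding all 8 terms:
T_{111}*u_1*v_1*w_1 = 3*0*4*-3 = 0  (running total: 0)
T_{112}*u_1*v_1*w_2 = 4*0*4*3 = 0  (running total: 0)
T_{121}*u_1*v_2*w_1 = -1*0*-3*-3 = 0  (running total: 0)
T_{122}*u_1*v_2*w_2 = 3*0*-3*3 = 0  (running total: 0)
T_{211}*u_2*v_1*w_1 = -2*-1*4*-3 = -24  (running total: -24)
T_{212}*u_2*v_1*w_2 = -2*-1*4*3 = 24  (running total: 0)
T_{221}*u_2*v_2*w_1 = 4*-1*-3*-3 = -36  (running total: -36)
T_{222}*u_2*v_2*w_2 = -3*-1*-3*3 = -27  (running total: -63)
S = -63

-63


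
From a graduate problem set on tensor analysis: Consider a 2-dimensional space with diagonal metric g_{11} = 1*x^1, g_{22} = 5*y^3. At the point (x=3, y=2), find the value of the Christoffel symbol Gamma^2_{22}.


For a diagonal metric, Gamma^k_{ij} = (1/2) g^{kk} (dg_{ik}/dx_j + dg_{jk}/dx_i - dg_{ij}/dx_k).
The metric is diagonal, so g_{ab} = 0 for a != b.
At the given point: g_{11} = 3, g_{22} = 40
g^{22} = 1/40
dg_{22}/dx_2 = dg_{22}/dx_2 = 60
dg_{22}/dx_2 = dg_{22}/dx_2 = 60
dg_{22}/dx_2 = dg_{22}/dx_2 = 60
Numerator = 60 + 60 - 60 = 60
Gamma^2_{22} = 60 / (2 * 40) = 3/4

3/4


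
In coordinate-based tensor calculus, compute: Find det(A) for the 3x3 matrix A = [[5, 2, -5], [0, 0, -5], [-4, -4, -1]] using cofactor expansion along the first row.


Expanding along the first row, det(A) = a11*M_11 - a12*M_12 + a13*M_13, where M_1j is the (1,j) minor.
Minor M_11 = 0*-1 - -5*-4 = -20
Minor M_12 = 0*-1 - -5*-4 = -20
Minor M_13 = 0*-4 - 0*-4 = 0
det = 5*(-20) - 2*(-20) + -5*(0)
    = -100 - -40 + 0
    = -60

-60


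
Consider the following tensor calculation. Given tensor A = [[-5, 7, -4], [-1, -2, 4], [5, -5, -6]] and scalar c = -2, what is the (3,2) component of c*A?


Scalar multiplication: (cA)_{ij} = c * A_{ij}.
c = -2
A_{32} = -5
(cA)_{32} = -2 * -5 = 10

10


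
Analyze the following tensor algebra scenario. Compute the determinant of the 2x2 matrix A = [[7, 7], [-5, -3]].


For a 2x2 matrix [[a, b], [c, d]], det = a*d - b*c.
a = 7, b = 7, c = -5, d = -3
a*d = 7 * -3 = -21
b*c = 7 * -5 = -35
det = -21 - -35 = 14

14


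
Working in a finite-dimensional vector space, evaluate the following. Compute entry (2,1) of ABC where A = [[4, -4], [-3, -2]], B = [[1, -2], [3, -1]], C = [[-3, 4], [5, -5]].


(ABC)_{21} = sum_m (AB)_{2m} C_{m1}. First compute row 2 of AB.
(AB)_{21} = -3*1 + -2*3 = -9
(AB)_{22} = -3*-2 + -2*-1 = 8
Now contract with column 1 of C:
(AB)_{21} * C_{11} = -9 * -3 = 27
(AB)_{22} * C_{21} = 8 * 5 = 40
(ABC)_{21} = 27 + 40 = 67

67


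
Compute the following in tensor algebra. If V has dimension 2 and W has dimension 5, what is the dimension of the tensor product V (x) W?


The dimension of a tensor product is the product of dimensions.
dim(V) = 2, dim(W) = 5
dim(V (x) W) = 2 * 5 = 10

10


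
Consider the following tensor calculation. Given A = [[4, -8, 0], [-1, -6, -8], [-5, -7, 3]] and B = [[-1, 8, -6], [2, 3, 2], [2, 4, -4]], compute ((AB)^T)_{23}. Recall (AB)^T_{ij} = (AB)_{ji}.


(AB)^T_{ij} = (AB)_{ji} = sum_k A_{jk} B_{ki}.
For i=2, j=3 we need (AB)_{32}:
A_{31} * B_{12} = -5 * 8 = -40
A_{32} * B_{22} = -7 * 3 = -21
A_{33} * B_{32} = 3 * 4 = 12
Sum = -40 + -21 + 12 = -49

-49


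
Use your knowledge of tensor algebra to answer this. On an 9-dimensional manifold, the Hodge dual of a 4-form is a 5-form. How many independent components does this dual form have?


The Hodge dual of a p-form on an n-dimensional manifold is an (n-p)-form.
n = 9, p = 4, so dual degree = 9 - 4 = 5
The number of components is C(n, n-p) = C(9, 5) = 126

126


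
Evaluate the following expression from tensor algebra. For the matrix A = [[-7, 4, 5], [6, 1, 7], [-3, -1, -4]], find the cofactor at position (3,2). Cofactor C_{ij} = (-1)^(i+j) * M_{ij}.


To find cofactor C_{32}, delete row 3 and column 2.
The resulting 2x2 submatrix is: [[-7, 5], [6, 7]]
Minor M_{32} = -7*7 - 5*6
  = -49 - 30 = -79
Sign = (-1)^(3+2) = (-1)^5 = -1
Cofactor C_{32} = -1 * -79 = 79

79


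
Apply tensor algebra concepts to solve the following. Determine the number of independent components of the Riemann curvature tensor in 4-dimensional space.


The Riemann tensor in d dimensions has d^2(d^2 - 1)/12 independent components.
d = 4, so d^2 = 16
d^2 - 1 = 15
d^2(d^2 - 1) = 16 * 15 = 240
Divide by 12: 240 / 12 = 20

20


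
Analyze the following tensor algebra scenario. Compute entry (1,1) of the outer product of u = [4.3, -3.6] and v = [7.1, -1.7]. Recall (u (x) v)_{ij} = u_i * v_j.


The outer product entry T_{ij} = u_i * v_j.
We need i=1, j=1.
u_1 = 4.3, v_1 = 7.1
T_{1,1} = 4.3 * 7.1 = 30.53

30.53


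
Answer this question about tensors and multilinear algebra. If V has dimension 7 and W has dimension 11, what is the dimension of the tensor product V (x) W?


The dimension of a tensor product is the product of dimensions.
dim(V) = 7, dim(W) = 11
dim(V (x) W) = 7 * 11 = 77

77


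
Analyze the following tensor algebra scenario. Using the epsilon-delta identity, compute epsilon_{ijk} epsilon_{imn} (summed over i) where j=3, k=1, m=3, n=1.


Using the identity: epsilon_{ijk} epsilon_{imn} = delta_{jm} delta_{kn} - delta_{jn} delta_{km}.
delta_{33} = 1
delta_{11} = 1
delta_{31} = 0
delta_{13} = 0
Result = 1 * 1 - 0 * 0 = 1 - 0 = 1

1


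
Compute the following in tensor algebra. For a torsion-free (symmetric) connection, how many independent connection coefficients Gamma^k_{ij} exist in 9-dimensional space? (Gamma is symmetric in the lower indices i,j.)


Christoffel symbols Gamma^k_{ij} are symmetric in i,j, so there are d * d(d+1)/2 independent symbols.
d = 9
d(d+1)/2 = 9 * 10 / 2 = 45
Total = 9 * 45 = 405

405


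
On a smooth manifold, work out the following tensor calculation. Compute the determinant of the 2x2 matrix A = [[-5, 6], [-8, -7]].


For a 2x2 matrix [[a, b], [c, d]], det = a*d - b*c.
a = -5, b = 6, c = -8, d = -7
a*d = -5 * -7 = 35
b*c = 6 * -8 = -48
det = 35 - -48 = 83

83


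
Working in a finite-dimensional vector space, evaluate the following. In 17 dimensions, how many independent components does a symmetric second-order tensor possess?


A symmetric rank-2 tensor in d dimensions has d(d+1)/2 independent components.
d = 17
d(d+1)/2 = 17 * 18 / 2 = 306 / 2 = 153

153


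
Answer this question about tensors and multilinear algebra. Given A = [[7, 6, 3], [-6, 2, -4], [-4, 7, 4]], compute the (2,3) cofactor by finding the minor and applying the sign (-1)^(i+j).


To find cofactor C_{23}, delete row 2 and column 3.
The resulting 2x2 submatrix is: [[7, 6], [-4, 7]]
Minor M_{23} = 7*7 - 6*-4
  = 49 - -24 = 73
Sign = (-1)^(2+3) = (-1)^5 = -1
Cofactor C_{23} = -1 * 73 = -73

-73


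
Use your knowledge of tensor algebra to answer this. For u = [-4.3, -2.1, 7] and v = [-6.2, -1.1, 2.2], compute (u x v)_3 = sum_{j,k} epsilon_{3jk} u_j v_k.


(u x v)_3 = sum_{j,k} epsilon_{3jk} u_j v_k. Only permutations of (1,2,3) contribute; the two non-zero terms are:
eps_{312} u_1 v_2 = 1 * -4.3 * -1.1 = 4.73
eps_{321} u_2 v_1 = -1 * -2.1 * -6.2 = -13.02
(u x v)_3 = -8.29

-8.29


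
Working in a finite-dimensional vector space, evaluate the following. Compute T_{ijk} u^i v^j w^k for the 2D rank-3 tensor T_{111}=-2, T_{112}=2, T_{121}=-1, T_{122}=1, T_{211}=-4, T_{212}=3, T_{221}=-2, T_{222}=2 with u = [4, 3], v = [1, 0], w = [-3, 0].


S = sum over i,j,k of T_{ijk} u_i v_j w_k. Expanding all 8 terms:
T_{111}*u_1*v_1*w_1 = -2*4*1*-3 = 24  (running total: 24)
T_{112}*u_1*v_1*w_2 = 2*4*1*0 = 0  (running total: 24)
T_{121}*u_1*v_2*w_1 = -1*4*0*-3 = 0  (running total: 24)
T_{122}*u_1*v_2*w_2 = 1*4*0*0 = 0  (running total: 24)
T_{211}*u_2*v_1*w_1 = -4*3*1*-3 = 36  (running total: 60)
T_{212}*u_2*v_1*w_2 = 3*3*1*0 = 0  (running total: 60)
T_{221}*u_2*v_2*w_1 = -2*3*0*-3 = 0  (running total: 60)
T_{222}*u_2*v_2*w_2 = 2*3*0*0 = 0  (running total: 60)
S = 60

60


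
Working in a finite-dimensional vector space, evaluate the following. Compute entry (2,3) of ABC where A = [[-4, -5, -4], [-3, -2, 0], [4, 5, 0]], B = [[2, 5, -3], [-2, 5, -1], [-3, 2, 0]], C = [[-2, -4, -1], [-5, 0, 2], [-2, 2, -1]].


(ABC)_{23} = sum_m (AB)_{2m} C_{m3}. First compute row 2 of AB.
(AB)_{21} = -3*2 + -2*-2 + 0*-3 = -2
(AB)_{22} = -3*5 + -2*5 + 0*2 = -25
(AB)_{23} = -3*-3 + -2*-1 + 0*0 = 11
Now contract with column 3 of C:
(AB)_{21} * C_{13} = -2 * -1 = 2
(AB)_{22} * C_{23} = -25 * 2 = -50
(AB)_{23} * C_{33} = 11 * -1 = -11
(ABC)_{23} = 2 + -50 + -11 = -59

-59


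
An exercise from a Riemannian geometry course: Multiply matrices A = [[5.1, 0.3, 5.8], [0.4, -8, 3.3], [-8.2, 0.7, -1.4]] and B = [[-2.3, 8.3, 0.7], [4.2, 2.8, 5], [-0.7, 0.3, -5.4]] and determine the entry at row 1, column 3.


(AB)_{ij} = sum_k A_{ik} B_{kj}.
For i=1, j=3:
A_{11} * B_{13} = 5.1 * 0.7 = 3.57
A_{12} * B_{23} = 0.3 * 5 = 1.5
A_{13} * B_{33} = 5.8 * -5.4 = -31.32
Sum = 3.57 + 1.5 + -31.32 = -26.25

-26.25


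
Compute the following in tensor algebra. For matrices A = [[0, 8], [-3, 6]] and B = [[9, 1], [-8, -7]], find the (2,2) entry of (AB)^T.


(AB)^T_{ij} = (AB)_{ji} = sum_k A_{jk} B_{ki}.
For i=2, j=2 we need (AB)_{22}:
A_{21} * B_{12} = -3 * 1 = -3
A_{22} * B_{22} = 6 * -7 = -42
Sum = -3 + -42 = -45

-45


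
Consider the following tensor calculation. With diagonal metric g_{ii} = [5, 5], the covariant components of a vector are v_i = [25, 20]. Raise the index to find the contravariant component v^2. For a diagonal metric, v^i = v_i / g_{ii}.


To raise an index with a diagonal metric: v^i = v_i / g_{ii}.
For index 2: v_2 = 20, g_{22} = 5
v^2 = 20 / 5 = 4

4


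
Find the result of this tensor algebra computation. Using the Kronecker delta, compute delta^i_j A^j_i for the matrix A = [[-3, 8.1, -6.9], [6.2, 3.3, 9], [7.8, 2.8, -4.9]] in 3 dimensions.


The contraction (trace) of a rank-2 tensor is the sum of its diagonal elements.
Diagonal entries: A[1,1] = -3, A[2,2] = 3.3, A[3,3] = -4.9
Tr(A) = -3 + 3.3 + -4.9 = -4.6

-4.6


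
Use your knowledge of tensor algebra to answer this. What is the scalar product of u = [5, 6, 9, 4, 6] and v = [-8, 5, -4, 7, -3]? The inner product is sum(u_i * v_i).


The inner product u . v = sum of u_i * v_i.
Term-by-term: 5 * -8, 6 * 5, 9 * -4, 4 * 7, 6 * -3
Products: -40, 30, -36, 28, -18
Sum = -40 + 30 + -36 + 28 + -18 = -36

-36


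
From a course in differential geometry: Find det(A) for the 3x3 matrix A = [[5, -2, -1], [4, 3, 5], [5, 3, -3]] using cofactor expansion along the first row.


Expanding along the first row, det(A) = a11*M_11 - a12*M_12 + a13*M_13, where M_1j is the (1,j) minor.
Minor M_11 = 3*-3 - 5*3 = -24
Minor M_12 = 4*-3 - 5*5 = -37
Minor M_13 = 4*3 - 3*5 = -3
det = 5*(-24) - -2*(-37) + -1*(-3)
    = -120 - 74 + 3
    = -191

-191


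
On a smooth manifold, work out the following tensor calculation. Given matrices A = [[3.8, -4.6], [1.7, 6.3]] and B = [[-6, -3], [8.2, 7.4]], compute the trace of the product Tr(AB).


Tr(AB) = sum_i (AB)_{ii} where (AB)_{ii} = sum_k A_{ik} B_{ki}.
(AB)_{11} = 3.8*-6 + -4.6*8.2 = -60.52
(AB)_{22} = 1.7*-3 + 6.3*7.4 = 41.52
Tr(AB) = -60.52 + 41.52 = -19

-19


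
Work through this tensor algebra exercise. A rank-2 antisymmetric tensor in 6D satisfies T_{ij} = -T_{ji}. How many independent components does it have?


An antisymmetric rank-2 tensor satisfies A_{ij} = -A_{ji}, so diagonal entries are zero.
The independent components are the upper-triangular entries: C(n, 2) = n(n-1)/2.
n = 6
C(6, 2) = 6 * 5 / 2 = 30 / 2 = 15

15


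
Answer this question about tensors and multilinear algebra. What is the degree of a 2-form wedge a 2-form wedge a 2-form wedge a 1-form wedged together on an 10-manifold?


The degree of a wedge product is the sum of the degrees of the individual forms.
Degrees: 2, 2, 2, 1
Total degree = 2 + 2 + 2 + 1 = 7

7


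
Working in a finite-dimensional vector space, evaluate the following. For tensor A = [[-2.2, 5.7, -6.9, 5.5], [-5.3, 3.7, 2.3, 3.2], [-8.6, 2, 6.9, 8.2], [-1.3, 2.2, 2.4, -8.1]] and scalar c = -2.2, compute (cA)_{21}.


Scalar multiplication: (cA)_{ij} = c * A_{ij}.
c = -2.2
A_{21} = -5.3
(cA)_{21} = -2.2 * -5.3 = 11.66

11.66


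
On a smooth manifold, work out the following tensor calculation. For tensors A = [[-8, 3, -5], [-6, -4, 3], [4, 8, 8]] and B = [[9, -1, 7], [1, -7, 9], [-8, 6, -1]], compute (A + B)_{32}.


Tensor addition is component-wise: (A + B)_{ij} = A_{ij} + B_{ij}.
A_{32} = 8
B_{32} = 6
(A + B)_{32} = 8 + 6 = 14

14


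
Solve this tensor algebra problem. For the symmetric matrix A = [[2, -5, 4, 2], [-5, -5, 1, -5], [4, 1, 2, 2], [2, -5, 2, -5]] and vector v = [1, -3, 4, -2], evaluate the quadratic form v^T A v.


First compute Av:
(Av)_1 = 2*1 + -5*-3 + 4*4 + 2*-2 = 29
(Av)_2 = -5*1 + -5*-3 + 1*4 + -5*-2 = 24
(Av)_3 = 4*1 + 1*-3 + 2*4 + 2*-2 = 5
(Av)_4 = 2*1 + -5*-3 + 2*4 + -5*-2 = 35
Av = [29, 24, 5, 35]
Then v^T (Av) = 1*29 + -3*24 + 4*5 + -2*35
= 29 + -72 + 20 + -70 = -93

-93


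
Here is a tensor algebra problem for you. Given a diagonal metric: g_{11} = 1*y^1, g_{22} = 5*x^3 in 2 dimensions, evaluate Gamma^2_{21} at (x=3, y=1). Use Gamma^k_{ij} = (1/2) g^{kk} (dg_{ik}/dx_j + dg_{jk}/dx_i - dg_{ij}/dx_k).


For a diagonal metric, Gamma^k_{ij} = (1/2) g^{kk} (dg_{ik}/dx_j + dg_{jk}/dx_i - dg_{ij}/dx_k).
The metric is diagonal, so g_{ab} = 0 for a != b.
At the given point: g_{11} = 1, g_{22} = 135
g^{22} = 1/135
dg_{22}/dx_1 = dg_{22}/dx_1 = 135
dg_{12}/dx_2 = 0 (off-diagonal)
dg_{21}/dx_2 = 0 (off-diagonal)
Numerator = 135 + 0 - 0 = 135
Gamma^2_{21} = 135 / (2 * 135) = 1/2

1/2


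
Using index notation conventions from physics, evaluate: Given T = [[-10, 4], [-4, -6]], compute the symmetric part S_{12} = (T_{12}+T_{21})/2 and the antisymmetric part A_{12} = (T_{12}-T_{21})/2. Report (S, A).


T_{12} = 4
T_{21} = -4
S_{12} = (4 + -4)/2 = 0/2 = 0
A_{12} = (4 - -4)/2 = 8/2 = 4
Check: S + A = 0 + 4 = 4 = T_{12}.

(0, 4)


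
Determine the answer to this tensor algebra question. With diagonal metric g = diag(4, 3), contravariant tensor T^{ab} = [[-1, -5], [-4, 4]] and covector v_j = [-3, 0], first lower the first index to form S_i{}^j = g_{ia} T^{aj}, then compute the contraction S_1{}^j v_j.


Step 1: lower the first index. For a diagonal metric, g_{ia} T^{aj} = g_{ii} T^{ij} (no sum on i).
g_{11} = 4
S_1{}^1 = 4 * T^{11} = 4 * -1 = -4
S_1{}^2 = 4 * T^{12} = 4 * -5 = -20
Step 2: contract S_1{}^j with v_j.
S_1{}^1 * v_1 = -4 * -3 = 12
S_1{}^2 * v_2 = -20 * 0 = 0
Result = 12 + 0 = 12

12


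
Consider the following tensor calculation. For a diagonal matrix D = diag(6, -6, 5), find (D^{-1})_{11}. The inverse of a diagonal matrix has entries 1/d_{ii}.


For a diagonal matrix, the inverse has entries (D^{-1})_{ii} = 1/d_{ii}.
The diagonal entries are: d_{11} = 6, d_{22} = -6, d_{33} = 5
We need (D^{-1})_{11} = 1/d_{11} = 1/6 = 1/6

1/6


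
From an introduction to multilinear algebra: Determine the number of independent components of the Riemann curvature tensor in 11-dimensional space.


The Riemann tensor in d dimensions has d^2(d^2 - 1)/12 independent components.
d = 11, so d^2 = 121
d^2 - 1 = 120
d^2(d^2 - 1) = 121 * 120 = 14520
Divide by 12: 14520 / 12 = 1210

1210


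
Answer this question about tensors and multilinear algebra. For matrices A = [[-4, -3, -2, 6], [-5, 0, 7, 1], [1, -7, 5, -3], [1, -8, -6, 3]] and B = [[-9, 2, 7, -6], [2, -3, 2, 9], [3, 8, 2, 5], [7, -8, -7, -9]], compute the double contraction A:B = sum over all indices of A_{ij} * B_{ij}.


A:B = sum over all i,j of A_{ij} * B_{ij}.
Row 1: -4*-9=36, -3*2=-6, -2*7=-14, 6*-6=-36 => row sum = -20
Row 2: -5*2=-10, 0*-3=0, 7*2=14, 1*9=9 => row sum = 13
Row 3: 1*3=3, -7*8=-56, 5*2=10, -3*5=-15 => row sum = -58
Row 4: 1*7=7, -8*-8=64, -6*-7=42, 3*-9=-27 => row sum = 86
Total = -20 + 13 + -58 + 86 = 21

21


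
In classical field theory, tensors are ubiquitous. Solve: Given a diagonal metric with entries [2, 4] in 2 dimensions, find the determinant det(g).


For a diagonal metric, the determinant is the product of diagonal entries.
Diagonal entries: 2, 4
det(g) = 2 * 4 = 8

8


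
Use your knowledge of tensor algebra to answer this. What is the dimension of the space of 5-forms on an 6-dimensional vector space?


The dimension of the space of p-forms on an n-dimensional space is C(n, p).
n = 6, p = 5
C(6, 5) = 6! / (5! * 1!) = 6

6


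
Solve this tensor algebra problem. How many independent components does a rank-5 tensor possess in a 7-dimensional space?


The number of components of a rank-r tensor in d dimensions is d^r.
Here d = 7 and r = 5.
7^5 = 16807

16807


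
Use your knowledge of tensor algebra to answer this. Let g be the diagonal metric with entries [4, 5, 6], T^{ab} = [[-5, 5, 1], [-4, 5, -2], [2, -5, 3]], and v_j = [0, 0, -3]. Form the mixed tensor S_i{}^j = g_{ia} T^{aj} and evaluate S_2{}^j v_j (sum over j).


Step 1: lower the first index. For a diagonal metric, g_{ia} T^{aj} = g_{ii} T^{ij} (no sum on i).
g_{22} = 5
S_2{}^1 = 5 * T^{21} = 5 * -4 = -20
S_2{}^2 = 5 * T^{22} = 5 * 5 = 25
S_2{}^3 = 5 * T^{23} = 5 * -2 = -10
Step 2: contract S_2{}^j with v_j.
S_2{}^1 * v_1 = -20 * 0 = 0
S_2{}^2 * v_2 = 25 * 0 = 0
S_2{}^3 * v_3 = -10 * -3 = 30
Result = 0 + 0 + 30 = 30

30


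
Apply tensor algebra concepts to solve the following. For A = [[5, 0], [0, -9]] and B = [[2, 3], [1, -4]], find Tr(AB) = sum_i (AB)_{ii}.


Tr(AB) = sum_i (AB)_{ii} where (AB)_{ii} = sum_k A_{ik} B_{ki}.
(AB)_{11} = 5*2 + 0*1 = 10
(AB)_{22} = 0*3 + -9*-4 = 36
Tr(AB) = 10 + 36 = 46

46


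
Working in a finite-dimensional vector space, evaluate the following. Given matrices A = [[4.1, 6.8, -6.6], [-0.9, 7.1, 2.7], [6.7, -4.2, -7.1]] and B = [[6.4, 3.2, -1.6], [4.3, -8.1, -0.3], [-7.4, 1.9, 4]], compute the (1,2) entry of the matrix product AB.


(AB)_{ij} = sum_k A_{ik} B_{kj}.
For i=1, j=2:
A_{11} * B_{12} = 4.1 * 3.2 = 13.12
A_{12} * B_{22} = 6.8 * -8.1 = -55.08
A_{13} * B_{32} = -6.6 * 1.9 = -12.54
Sum = 13.12 + -55.08 + -12.54 = -54.5

-54.5


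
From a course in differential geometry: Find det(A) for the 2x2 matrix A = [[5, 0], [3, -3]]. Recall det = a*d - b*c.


For a 2x2 matrix [[a, b], [c, d]], det = a*d - b*c.
a = 5, b = 0, c = 3, d = -3
a*d = 5 * -3 = -15
b*c = 0 * 3 = 0
det = -15 - 0 = -15

-15


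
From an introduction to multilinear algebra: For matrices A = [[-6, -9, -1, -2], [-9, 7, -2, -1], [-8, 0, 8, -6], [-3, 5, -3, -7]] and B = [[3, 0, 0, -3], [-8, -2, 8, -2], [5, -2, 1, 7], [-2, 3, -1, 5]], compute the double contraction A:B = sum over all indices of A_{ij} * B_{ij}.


A:B = sum over all i,j of A_{ij} * B_{ij}.
Row 1: -6*3=-18, -9*0=0, -1*0=0, -2*-3=6 => row sum = -12
Row 2: -9*-8=72, 7*-2=-14, -2*8=-16, -1*-2=2 => row sum = 44
Row 3: -8*5=-40, 0*-2=0, 8*1=8, -6*7=-42 => row sum = -74
Row 4: -3*-2=6, 5*3=15, -3*-1=3, -7*5=-35 => row sum = -11
Total = -12 + 44 + -74 + -11 = -53

-53


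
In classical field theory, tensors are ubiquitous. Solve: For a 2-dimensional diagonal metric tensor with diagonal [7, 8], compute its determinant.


For a diagonal metric, the determinant is the product of diagonal entries.
Diagonal entries: 7, 8
det(g) = 7 * 8 = 56

56


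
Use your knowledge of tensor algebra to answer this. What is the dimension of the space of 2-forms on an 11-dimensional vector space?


The dimension of the space of p-forms on an n-dimensional space is C(n, p).
n = 11, p = 2
C(11, 2) = 11! / (2! * 9!) = 55

55


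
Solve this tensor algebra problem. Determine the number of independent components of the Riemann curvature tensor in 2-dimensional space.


The Riemann tensor in d dimensions has d^2(d^2 - 1)/12 independent components.
d = 2, so d^2 = 4
d^2 - 1 = 3
d^2(d^2 - 1) = 4 * 3 = 12
Divide by 12: 12 / 12 = 1

1


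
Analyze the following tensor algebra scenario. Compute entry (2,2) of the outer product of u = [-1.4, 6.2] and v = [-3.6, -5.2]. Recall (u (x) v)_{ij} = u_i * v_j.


The outer product entry T_{ij} = u_i * v_j.
We need i=2, j=2.
u_2 = 6.2, v_2 = -5.2
T_{2,2} = 6.2 * -5.2 = -32.24

-32.24


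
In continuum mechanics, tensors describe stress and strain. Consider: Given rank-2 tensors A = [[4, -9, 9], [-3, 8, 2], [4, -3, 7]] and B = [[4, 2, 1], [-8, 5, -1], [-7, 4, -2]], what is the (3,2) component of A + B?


Tensor addition is component-wise: (A + B)_{ij} = A_{ij} + B_{ij}.
A_{32} = -3
B_{32} = 4
(A + B)_{32} = -3 + 4 = 1

1


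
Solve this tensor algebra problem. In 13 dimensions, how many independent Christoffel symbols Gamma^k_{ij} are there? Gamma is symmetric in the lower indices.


Christoffel symbols Gamma^k_{ij} are symmetric in i,j, so there are d * d(d+1)/2 independent symbols.
d = 13
d(d+1)/2 = 13 * 14 / 2 = 91
Total = 13 * 91 = 1183

1183


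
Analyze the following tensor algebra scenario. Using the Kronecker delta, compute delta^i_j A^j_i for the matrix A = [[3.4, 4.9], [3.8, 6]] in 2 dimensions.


The contraction (trace) of a rank-2 tensor is the sum of its diagonal elements.
Diagonal entries: A[1,1] = 3.4, A[2,2] = 6
Tr(A) = 3.4 + 6 = 9.4

9.4


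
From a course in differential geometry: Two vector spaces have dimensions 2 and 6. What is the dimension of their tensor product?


The dimension of a tensor product is the product of dimensions.
dim(V) = 2, dim(W) = 6
dim(V (x) W) = 2 * 6 = 12

12


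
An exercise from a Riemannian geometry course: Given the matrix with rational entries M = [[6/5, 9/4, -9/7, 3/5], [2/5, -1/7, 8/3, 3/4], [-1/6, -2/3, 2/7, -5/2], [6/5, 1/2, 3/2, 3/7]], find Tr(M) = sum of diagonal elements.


The trace is the sum of diagonal entries.
Diagonal: M[1,1] = 6/5, M[2,2] = -1/7, M[3,3] = 2/7, M[4,4] = 3/7
Tr(M) = 6/5 + -1/7 + 2/7 + 3/7
Computing step by step:
After adding M[1,1]: 6/5
After adding M[2,2]: 37/35
After adding M[3,3]: 47/35
After adding M[4,4]: 62/35
Tr(M) = 62/35

62/35


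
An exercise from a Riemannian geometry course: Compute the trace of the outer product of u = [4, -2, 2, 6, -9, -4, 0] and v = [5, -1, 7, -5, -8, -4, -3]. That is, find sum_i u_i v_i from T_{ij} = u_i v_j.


The outer product gives T_{ij} = u_i v_j.
The trace (contraction) is Tr(T) = sum_i T_{ii} = sum_i u_i v_i.
Diagonal entries:
T_{11} = u_1 * v_1 = 4 * 5 = 20
T_{22} = u_2 * v_2 = -2 * -1 = 2
T_{33} = u_3 * v_3 = 2 * 7 = 14
T_{44} = u_4 * v_4 = 6 * -5 = -30
T_{55} = u_5 * v_5 = -9 * -8 = 72
T_{66} = u_6 * v_6 = -4 * -4 = 16
T_{77} = u_7 * v_7 = 0 * -3 = 0
Tr(T) = 20 + 2 + 14 + -30 + 72 + 16 + 0 = 94

94


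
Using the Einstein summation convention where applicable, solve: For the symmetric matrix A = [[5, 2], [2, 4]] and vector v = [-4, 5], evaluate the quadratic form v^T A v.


First compute Av:
(Av)_1 = 5*-4 + 2*5 = -10
(Av)_2 = 2*-4 + 4*5 = 12
Av = [-10, 12]
Then v^T (Av) = -4*-10 + 5*12
= 40 + 60 = 100

100
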